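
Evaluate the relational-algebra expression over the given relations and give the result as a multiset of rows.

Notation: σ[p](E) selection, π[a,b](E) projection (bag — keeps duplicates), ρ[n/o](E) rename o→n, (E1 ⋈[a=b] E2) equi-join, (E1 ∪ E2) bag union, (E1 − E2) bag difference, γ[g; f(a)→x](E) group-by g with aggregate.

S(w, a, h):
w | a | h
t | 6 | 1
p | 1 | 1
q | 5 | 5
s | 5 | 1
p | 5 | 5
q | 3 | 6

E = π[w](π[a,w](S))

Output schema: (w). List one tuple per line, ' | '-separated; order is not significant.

Row counts bottom-up:
  S → 6
  π[a,w](S) → 6
  π[w](π[a,w](S)) → 6

== RESULT ==
w
p
p
q
q
s
t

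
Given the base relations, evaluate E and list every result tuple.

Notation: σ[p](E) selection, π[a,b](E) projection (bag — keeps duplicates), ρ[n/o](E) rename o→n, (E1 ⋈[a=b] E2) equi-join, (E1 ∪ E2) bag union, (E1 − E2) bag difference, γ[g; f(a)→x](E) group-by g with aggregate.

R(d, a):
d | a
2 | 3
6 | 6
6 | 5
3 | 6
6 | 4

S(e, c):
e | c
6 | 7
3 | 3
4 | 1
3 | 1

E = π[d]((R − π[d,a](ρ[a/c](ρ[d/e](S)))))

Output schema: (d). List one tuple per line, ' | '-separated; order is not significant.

Stepwise |·|:
  R → 5
  S → 4
  ρ[d/e](S) → 4
  ρ[a/c](ρ[d/e](S)) → 4
  π[d,a](ρ[a/c](ρ[d/e](S))) → 4
  (R − π[d,a](ρ[a/c](ρ[d/e](S)))) → 5
  π[d]((R − π[d,a](ρ[a/c](ρ[d/e](S))))) → 5

== RESULT ==
d
2
3
6
6
6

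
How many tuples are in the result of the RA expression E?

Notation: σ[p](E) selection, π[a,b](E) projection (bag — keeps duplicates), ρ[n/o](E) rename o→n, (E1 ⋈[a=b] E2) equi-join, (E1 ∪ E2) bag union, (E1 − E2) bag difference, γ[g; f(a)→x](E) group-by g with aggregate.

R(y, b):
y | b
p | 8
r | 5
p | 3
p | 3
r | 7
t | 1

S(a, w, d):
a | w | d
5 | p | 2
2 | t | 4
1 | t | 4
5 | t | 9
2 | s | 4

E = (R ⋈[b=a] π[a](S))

Per-node cardinality:
  R → 6
  S → 5
  π[a](S) → 5
  (R ⋈[b=a] π[a](S)) → 3

|E| = 3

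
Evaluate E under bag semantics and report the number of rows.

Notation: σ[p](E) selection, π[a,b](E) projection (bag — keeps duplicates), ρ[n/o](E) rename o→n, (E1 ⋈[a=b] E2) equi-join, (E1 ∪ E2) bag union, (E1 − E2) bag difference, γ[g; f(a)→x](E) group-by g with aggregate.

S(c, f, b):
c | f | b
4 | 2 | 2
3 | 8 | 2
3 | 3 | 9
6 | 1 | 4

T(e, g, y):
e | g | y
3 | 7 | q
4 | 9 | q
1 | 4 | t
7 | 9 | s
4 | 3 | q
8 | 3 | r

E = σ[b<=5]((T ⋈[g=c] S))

Row counts bottom-up:
  T → 6
  S → 4
  (T ⋈[g=c] S) → 5
  σ[b<=5]((T ⋈[g=c] S)) → 3

|E| = 3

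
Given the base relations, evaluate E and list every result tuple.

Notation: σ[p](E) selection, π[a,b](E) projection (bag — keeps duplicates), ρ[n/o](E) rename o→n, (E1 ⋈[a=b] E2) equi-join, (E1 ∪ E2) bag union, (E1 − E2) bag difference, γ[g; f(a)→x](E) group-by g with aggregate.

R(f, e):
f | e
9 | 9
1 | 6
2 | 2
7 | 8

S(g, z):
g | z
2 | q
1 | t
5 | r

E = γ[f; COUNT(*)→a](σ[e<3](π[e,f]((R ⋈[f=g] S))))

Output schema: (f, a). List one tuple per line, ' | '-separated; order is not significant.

Stepwise |·|:
  R → 4
  S → 3
  (R ⋈[f=g] S) → 2
  π[e,f]((R ⋈[f=g] S)) → 2
  σ[e<3](π[e,f]((R ⋈[f=g] S))) → 1
  γ[f; COUNT(*)→a](σ[e<3](π[e,f]((R ⋈[f=g] S)))) → 1

== RESULT ==
f | a
2 | 1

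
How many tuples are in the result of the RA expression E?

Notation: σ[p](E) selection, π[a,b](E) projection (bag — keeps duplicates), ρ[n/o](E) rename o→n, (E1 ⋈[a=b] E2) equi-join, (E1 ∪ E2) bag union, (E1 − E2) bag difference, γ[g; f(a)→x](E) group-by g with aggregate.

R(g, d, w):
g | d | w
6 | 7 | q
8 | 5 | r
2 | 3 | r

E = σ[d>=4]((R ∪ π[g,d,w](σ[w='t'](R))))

Per-node cardinality:
  R → 3
  R → 3
  σ[w='t'](R) → 0
  π[g,d,w](σ[w='t'](R)) → 0
  (R ∪ π[g,d,w](σ[w='t'](R))) → 3
  σ[d>=4]((R ∪ π[g,d,w](σ[w='t'](R)))) → 2

|E| = 2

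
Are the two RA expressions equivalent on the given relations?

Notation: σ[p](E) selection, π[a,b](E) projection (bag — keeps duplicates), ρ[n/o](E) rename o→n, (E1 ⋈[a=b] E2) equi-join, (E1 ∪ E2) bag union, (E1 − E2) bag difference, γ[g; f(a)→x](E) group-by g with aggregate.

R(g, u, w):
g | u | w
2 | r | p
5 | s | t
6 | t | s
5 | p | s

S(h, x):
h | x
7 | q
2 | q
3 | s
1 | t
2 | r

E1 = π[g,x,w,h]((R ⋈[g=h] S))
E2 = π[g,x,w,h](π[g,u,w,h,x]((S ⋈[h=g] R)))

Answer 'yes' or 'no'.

E1 subexpression sizes:
  R → 4
  S → 5
  (R ⋈[g=h] S) → 2
  π[g,x,w,h]((R ⋈[g=h] S)) → 2
E2 subexpression sizes:
  S → 5
  R → 4
  (S ⋈[h=g] R) → 2
  π[g,u,w,h,x]((S ⋈[h=g] R)) → 2
  π[g,x,w,h](π[g,u,w,h,x]((S ⋈[h=g] R))) → 2

E1 and E2 produce the same multiset:
g | x | w | h
2 | q | p | 2
2 | r | p | 2

yes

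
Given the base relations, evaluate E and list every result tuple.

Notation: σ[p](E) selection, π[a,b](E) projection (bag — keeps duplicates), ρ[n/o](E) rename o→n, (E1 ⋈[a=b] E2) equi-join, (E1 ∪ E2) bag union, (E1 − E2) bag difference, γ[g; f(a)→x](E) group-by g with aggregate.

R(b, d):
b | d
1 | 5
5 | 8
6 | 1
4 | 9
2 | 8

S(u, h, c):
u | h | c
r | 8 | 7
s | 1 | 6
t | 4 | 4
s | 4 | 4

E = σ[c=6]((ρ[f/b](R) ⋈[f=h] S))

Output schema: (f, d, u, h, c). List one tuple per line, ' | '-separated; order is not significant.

Per-node cardinality:
  R → 5
  ρ[f/b](R) → 5
  S → 4
  (ρ[f/b](R) ⋈[f=h] S) → 3
  σ[c=6]((ρ[f/b](R) ⋈[f=h] S)) → 1

== RESULT ==
f | d | u | h | c
1 | 5 | s | 1 | 6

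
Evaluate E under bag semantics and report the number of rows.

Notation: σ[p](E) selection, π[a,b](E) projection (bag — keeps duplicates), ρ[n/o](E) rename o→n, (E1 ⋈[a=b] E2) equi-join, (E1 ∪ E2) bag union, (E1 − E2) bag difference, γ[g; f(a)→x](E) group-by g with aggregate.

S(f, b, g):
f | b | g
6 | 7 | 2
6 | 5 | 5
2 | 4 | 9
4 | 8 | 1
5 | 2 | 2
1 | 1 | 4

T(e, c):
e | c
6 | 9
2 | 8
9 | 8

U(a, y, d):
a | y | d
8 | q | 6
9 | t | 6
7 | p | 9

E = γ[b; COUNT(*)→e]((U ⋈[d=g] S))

Row counts bottom-up:
  U → 3
  S → 6
  (U ⋈[d=g] S) → 1
  γ[b; COUNT(*)→e]((U ⋈[d=g] S)) → 1

|E| = 1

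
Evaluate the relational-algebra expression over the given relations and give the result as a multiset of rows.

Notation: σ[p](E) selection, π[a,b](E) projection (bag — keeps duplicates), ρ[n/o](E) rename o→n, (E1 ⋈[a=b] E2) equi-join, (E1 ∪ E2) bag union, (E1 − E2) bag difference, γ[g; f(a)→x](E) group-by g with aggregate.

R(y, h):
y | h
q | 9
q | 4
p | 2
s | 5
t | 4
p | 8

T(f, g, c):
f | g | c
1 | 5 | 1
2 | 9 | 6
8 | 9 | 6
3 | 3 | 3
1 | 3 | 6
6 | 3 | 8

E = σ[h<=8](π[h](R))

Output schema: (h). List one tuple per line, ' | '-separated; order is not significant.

Row counts bottom-up:
  R → 6
  π[h](R) → 6
  σ[h<=8](π[h](R)) → 5

== RESULT ==
h
2
4
4
5
8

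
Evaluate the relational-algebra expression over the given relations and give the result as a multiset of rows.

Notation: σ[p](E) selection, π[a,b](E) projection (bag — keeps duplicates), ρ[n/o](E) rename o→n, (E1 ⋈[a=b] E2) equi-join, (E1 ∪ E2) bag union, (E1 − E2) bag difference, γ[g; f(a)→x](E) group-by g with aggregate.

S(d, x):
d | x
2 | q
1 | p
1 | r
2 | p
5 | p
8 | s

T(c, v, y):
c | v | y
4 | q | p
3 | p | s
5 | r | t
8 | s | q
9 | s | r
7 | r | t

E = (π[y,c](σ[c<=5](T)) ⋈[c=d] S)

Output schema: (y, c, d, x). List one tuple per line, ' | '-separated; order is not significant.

Row counts bottom-up:
  T → 6
  σ[c<=5](T) → 3
  π[y,c](σ[c<=5](T)) → 3
  S → 6
  (π[y,c](σ[c<=5](T)) ⋈[c=d] S) → 1

== RESULT ==
y | c | d | x
t | 5 | 5 | p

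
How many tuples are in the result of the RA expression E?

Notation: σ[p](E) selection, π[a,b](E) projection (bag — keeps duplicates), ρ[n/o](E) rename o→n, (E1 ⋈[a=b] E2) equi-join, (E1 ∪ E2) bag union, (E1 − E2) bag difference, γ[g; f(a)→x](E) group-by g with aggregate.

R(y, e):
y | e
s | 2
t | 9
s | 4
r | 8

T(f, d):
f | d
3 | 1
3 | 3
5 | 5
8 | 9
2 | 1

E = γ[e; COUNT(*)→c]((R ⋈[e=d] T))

Stepwise |·|:
  R → 4
  T → 5
  (R ⋈[e=d] T) → 1
  γ[e; COUNT(*)→c]((R ⋈[e=d] T)) → 1

|E| = 1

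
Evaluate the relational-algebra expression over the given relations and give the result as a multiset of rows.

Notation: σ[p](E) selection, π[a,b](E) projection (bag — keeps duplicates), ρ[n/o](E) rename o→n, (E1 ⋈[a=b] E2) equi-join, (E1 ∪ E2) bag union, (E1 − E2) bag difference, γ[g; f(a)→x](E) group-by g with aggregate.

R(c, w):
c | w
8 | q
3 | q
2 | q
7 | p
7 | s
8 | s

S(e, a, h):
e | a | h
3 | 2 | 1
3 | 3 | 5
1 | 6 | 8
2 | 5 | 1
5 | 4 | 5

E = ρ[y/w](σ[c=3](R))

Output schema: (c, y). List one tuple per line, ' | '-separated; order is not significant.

Row counts bottom-up:
  R → 6
  σ[c=3](R) → 1
  ρ[y/w](σ[c=3](R)) → 1

== RESULT ==
c | y
3 | q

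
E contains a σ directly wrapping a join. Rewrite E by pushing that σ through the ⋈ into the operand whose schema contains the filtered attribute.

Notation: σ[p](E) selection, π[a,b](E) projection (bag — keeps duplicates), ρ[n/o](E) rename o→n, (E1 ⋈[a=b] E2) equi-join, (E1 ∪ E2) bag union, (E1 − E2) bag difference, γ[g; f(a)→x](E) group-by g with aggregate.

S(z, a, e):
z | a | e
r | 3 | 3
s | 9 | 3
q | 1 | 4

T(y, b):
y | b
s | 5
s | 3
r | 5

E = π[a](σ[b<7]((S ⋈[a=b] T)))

σ filters on b, owned by the right side.
E' = π[a]((S ⋈[a=b] σ[b<7](T)))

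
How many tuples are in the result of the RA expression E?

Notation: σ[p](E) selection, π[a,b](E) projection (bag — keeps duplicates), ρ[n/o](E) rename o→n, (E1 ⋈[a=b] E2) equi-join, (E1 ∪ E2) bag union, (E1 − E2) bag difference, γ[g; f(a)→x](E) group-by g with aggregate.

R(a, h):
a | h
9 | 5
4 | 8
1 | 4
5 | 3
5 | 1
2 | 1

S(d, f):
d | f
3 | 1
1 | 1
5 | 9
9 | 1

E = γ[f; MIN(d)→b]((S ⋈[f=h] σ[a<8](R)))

Row counts bottom-up:
  S → 4
  R → 6
  σ[a<8](R) → 5
  (S ⋈[f=h] σ[a<8](R)) → 6
  γ[f; MIN(d)→b]((S ⋈[f=h] σ[a<8](R))) → 1

|E| = 1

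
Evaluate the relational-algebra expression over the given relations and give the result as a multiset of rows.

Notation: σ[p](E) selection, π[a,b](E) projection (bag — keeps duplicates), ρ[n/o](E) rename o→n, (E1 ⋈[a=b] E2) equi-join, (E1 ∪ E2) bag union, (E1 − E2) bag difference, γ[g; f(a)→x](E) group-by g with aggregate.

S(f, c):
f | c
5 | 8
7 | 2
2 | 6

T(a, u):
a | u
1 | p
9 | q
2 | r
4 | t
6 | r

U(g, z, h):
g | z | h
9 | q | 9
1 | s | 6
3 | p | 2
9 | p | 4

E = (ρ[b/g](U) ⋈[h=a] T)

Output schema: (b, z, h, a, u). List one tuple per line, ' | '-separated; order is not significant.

Per-node cardinality:
  U → 4
  ρ[b/g](U) → 4
  T → 5
  (ρ[b/g](U) ⋈[h=a] T) → 4

== RESULT ==
b | z | h | a | u
1 | s | 6 | 6 | r
3 | p | 2 | 2 | r
9 | p | 4 | 4 | t
9 | q | 9 | 9 | q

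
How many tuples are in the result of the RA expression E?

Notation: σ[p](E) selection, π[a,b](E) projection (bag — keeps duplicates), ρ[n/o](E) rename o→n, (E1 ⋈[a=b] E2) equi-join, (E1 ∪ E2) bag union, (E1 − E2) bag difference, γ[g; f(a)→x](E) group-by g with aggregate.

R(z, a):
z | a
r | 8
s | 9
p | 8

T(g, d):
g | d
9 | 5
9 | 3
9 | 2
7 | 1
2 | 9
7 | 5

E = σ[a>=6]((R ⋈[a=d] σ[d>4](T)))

Row counts bottom-up:
  R → 3
  T → 6
  σ[d>4](T) → 3
  (R ⋈[a=d] σ[d>4](T)) → 1
  σ[a>=6]((R ⋈[a=d] σ[d>4](T))) → 1

|E| = 1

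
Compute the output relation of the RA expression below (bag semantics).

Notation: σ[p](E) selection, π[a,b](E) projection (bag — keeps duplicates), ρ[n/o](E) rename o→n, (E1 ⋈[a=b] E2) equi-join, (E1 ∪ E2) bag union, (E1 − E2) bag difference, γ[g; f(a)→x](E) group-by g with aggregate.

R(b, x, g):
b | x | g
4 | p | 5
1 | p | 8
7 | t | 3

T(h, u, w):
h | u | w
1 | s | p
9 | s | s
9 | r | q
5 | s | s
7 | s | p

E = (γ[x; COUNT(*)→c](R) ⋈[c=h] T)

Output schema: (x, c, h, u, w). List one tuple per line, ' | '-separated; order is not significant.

Per-node cardinality:
  R → 3
  γ[x; COUNT(*)→c](R) → 2
  T → 5
  (γ[x; COUNT(*)→c](R) ⋈[c=h] T) → 1

== RESULT ==
x | c | h | u | w
t | 1 | 1 | s | p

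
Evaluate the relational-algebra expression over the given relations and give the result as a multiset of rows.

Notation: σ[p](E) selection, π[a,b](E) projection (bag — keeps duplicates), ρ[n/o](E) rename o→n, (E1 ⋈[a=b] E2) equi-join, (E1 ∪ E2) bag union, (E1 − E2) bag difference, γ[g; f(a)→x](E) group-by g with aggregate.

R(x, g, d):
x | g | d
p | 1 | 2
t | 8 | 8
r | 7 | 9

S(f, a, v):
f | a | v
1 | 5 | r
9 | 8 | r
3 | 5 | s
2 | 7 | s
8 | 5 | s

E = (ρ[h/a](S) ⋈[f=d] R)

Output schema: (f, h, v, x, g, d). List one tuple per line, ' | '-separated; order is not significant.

Stepwise |·|:
  S → 5
  ρ[h/a](S) → 5
  R → 3
  (ρ[h/a](S) ⋈[f=d] R) → 3

== RESULT ==
f | h | v | x | g | d
2 | 7 | s | p | 1 | 2
8 | 5 | s | t | 8 | 8
9 | 8 | r | r | 7 | 9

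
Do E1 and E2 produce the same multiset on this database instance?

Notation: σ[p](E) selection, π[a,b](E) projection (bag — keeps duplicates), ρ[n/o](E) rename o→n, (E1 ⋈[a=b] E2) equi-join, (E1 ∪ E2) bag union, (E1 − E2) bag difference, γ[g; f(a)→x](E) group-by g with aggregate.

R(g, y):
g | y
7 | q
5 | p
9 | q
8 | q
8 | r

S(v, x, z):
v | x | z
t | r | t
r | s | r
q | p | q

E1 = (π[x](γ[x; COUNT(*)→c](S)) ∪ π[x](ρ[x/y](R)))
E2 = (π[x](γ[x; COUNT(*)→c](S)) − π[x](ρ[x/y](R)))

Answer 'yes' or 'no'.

E1 per-node cardinality:
  S → 3
  γ[x; COUNT(*)→c](S) → 3
  π[x](γ[x; COUNT(*)→c](S)) → 3
  R → 5
  ρ[x/y](R) → 5
  π[x](ρ[x/y](R)) → 5
  (π[x](γ[x; COUNT(*)→c](S)) ∪ π[x](ρ[x/y](R))) → 8
E2 per-node cardinality:
  S → 3
  γ[x; COUNT(*)→c](S) → 3
  π[x](γ[x; COUNT(*)→c](S)) → 3
  R → 5
  ρ[x/y](R) → 5
  π[x](ρ[x/y](R)) → 5
  (π[x](γ[x; COUNT(*)→c](S)) − π[x](ρ[x/y](R))) → 1

E1 result:
x
p
p
q
q
q
r
r
s
E2 result:
x
s
Witness: ('p',) appears 2× in E1 but 0× in E2.

no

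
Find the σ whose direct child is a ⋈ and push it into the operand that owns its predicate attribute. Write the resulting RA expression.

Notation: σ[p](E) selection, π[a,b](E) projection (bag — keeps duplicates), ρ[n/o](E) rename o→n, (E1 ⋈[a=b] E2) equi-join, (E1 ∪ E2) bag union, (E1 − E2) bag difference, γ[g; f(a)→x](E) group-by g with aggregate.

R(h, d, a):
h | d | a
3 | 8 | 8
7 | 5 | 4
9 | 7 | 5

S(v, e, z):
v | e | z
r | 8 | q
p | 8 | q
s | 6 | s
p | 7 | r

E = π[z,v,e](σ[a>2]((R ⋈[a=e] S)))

σ filters on a, owned by the left side.
E' = π[z,v,e]((σ[a>2](R) ⋈[a=e] S))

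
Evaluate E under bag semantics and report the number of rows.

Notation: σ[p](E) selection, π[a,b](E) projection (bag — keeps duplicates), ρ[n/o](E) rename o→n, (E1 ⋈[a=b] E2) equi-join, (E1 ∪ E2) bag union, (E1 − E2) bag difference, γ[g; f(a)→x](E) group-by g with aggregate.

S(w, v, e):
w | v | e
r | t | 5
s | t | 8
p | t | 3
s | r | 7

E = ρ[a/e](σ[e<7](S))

Row counts bottom-up:
  S → 4
  σ[e<7](S) → 2
  ρ[a/e](σ[e<7](S)) → 2

|E| = 2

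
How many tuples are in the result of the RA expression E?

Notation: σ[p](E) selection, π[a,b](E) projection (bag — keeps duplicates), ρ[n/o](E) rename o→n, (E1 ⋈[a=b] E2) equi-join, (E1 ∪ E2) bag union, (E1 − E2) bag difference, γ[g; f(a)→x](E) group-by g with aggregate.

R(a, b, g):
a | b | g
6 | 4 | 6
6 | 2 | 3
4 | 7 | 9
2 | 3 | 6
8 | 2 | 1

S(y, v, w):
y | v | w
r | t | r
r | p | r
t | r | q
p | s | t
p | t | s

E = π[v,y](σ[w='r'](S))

Stepwise |·|:
  S → 5
  σ[w='r'](S) → 2
  π[v,y](σ[w='r'](S)) → 2

|E| = 2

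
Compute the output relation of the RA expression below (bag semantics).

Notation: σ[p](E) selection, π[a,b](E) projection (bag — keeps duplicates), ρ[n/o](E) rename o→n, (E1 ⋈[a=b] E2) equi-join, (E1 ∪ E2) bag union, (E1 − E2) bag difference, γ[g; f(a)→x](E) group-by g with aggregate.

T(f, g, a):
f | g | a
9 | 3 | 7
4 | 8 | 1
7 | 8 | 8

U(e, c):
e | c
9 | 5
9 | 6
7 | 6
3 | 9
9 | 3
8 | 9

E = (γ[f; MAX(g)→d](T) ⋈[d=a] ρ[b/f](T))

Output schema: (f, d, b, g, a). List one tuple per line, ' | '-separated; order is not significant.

Row counts bottom-up:
  T → 3
  γ[f; MAX(g)→d](T) → 3
  T → 3
  ρ[b/f](T) → 3
  (γ[f; MAX(g)→d](T) ⋈[d=a] ρ[b/f](T)) → 2

== RESULT ==
f | d | b | g | a
4 | 8 | 7 | 8 | 8
7 | 8 | 7 | 8 | 8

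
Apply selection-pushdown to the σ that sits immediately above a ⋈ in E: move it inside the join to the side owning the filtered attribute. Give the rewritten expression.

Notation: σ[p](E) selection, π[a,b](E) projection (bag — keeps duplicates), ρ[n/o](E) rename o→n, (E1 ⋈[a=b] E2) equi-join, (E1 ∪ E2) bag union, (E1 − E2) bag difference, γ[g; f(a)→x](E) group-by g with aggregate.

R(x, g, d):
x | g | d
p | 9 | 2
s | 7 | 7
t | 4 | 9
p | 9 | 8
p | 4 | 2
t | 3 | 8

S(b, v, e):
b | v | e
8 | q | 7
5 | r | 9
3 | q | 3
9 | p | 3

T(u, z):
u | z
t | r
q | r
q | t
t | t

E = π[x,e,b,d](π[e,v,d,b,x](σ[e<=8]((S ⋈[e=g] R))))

σ filters on e, owned by the left side.
E' = π[x,e,b,d](π[e,v,d,b,x]((σ[e<=8](S) ⋈[e=g] R)))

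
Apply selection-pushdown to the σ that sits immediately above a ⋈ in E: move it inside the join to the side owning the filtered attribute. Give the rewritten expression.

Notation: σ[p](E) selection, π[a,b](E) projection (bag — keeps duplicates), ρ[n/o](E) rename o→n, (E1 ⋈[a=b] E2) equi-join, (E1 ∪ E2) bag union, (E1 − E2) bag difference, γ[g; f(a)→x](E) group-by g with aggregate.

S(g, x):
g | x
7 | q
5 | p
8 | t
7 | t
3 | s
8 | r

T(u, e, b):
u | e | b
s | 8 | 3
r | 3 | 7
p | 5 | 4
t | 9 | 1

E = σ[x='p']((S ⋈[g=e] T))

σ filters on x, owned by the left side.
E' = (σ[x='p'](S) ⋈[g=e] T)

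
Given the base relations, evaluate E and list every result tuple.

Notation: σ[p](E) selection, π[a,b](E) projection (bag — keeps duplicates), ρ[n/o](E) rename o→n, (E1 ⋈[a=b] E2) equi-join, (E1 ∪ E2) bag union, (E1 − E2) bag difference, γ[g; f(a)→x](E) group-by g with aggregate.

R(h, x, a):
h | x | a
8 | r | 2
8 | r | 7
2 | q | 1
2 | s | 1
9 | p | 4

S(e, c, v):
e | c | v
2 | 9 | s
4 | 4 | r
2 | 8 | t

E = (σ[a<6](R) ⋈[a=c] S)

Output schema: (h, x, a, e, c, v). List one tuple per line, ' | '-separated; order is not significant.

Per-node cardinality:
  R → 5
  σ[a<6](R) → 4
  S → 3
  (σ[a<6](R) ⋈[a=c] S) → 1

== RESULT ==
h | x | a | e | c | v
9 | p | 4 | 4 | 4 | r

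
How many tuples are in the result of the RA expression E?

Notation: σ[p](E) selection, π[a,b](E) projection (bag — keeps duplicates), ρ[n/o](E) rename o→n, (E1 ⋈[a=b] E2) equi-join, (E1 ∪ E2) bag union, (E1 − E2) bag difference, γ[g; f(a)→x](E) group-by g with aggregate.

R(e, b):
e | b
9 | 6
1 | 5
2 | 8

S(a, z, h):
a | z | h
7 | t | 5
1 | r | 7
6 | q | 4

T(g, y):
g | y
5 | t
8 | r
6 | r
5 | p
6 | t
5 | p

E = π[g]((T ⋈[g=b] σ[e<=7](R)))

Per-node cardinality:
  T → 6
  R → 3
  σ[e<=7](R) → 2
  (T ⋈[g=b] σ[e<=7](R)) → 4
  π[g]((T ⋈[g=b] σ[e<=7](R))) → 4

|E| = 4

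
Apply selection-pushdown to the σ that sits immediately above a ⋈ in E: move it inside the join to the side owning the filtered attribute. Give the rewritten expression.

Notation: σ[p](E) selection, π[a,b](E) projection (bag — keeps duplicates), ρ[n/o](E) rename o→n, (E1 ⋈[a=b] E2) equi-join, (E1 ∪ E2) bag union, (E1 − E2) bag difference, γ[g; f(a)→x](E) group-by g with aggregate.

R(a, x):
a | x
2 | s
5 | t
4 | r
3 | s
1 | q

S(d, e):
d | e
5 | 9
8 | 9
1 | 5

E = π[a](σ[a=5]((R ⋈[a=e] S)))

σ filters on a, owned by the left side.
E' = π[a]((σ[a=5](R) ⋈[a=e] S))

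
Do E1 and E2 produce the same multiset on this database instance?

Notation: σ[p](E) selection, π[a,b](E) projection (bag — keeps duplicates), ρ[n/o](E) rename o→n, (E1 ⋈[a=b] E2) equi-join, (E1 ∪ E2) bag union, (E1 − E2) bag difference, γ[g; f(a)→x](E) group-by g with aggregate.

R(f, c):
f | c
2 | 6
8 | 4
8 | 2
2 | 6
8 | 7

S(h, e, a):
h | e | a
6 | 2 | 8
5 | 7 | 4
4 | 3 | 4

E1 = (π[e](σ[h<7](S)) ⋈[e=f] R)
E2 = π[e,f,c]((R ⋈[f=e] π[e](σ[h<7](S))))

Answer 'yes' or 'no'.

E1 row counts bottom-up:
  S → 3
  σ[h<7](S) → 3
  π[e](σ[h<7](S)) → 3
  R → 5
  (π[e](σ[h<7](S)) ⋈[e=f] R) → 2
E2 row counts bottom-up:
  R → 5
  S → 3
  σ[h<7](S) → 3
  π[e](σ[h<7](S)) → 3
  (R ⋈[f=e] π[e](σ[h<7](S))) → 2
  π[e,f,c]((R ⋈[f=e] π[e](σ[h<7](S)))) → 2

E1 and E2 produce the same multiset:
e | f | c
2 | 2 | 6
2 | 2 | 6

yes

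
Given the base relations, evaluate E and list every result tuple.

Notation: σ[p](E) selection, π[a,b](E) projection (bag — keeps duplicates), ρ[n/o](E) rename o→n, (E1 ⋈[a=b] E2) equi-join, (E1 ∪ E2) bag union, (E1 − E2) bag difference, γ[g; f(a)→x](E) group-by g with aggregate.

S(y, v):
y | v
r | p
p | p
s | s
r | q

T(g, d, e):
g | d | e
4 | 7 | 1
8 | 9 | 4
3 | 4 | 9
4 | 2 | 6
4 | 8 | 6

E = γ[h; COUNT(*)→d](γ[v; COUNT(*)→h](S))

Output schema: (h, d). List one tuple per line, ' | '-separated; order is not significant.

Subexpression sizes:
  S → 4
  γ[v; COUNT(*)→h](S) → 3
  γ[h; COUNT(*)→d](γ[v; COUNT(*)→h](S)) → 2

== RESULT ==
h | d
1 | 2
2 | 1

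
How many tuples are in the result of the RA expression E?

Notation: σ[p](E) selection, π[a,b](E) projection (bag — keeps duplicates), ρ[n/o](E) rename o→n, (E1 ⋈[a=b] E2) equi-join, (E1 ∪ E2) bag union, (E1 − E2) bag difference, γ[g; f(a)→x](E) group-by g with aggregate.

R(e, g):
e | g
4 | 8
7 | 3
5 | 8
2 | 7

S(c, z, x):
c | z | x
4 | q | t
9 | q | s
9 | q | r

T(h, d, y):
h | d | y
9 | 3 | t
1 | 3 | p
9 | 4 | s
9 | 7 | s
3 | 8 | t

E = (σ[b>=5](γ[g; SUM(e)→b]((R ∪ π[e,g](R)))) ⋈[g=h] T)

Per-node cardinality:
  R → 4
  R → 4
  π[e,g](R) → 4
  (R ∪ π[e,g](R)) → 8
  γ[g; SUM(e)→b]((R ∪ π[e,g](R))) → 3
  σ[b>=5](γ[g; SUM(e)→b]((R ∪ π[e,g](R)))) → 2
  T → 5
  (σ[b>=5](γ[g; SUM(e)→b]((R ∪ π[e,g](R)))) ⋈[g=h] T) → 1

|E| = 1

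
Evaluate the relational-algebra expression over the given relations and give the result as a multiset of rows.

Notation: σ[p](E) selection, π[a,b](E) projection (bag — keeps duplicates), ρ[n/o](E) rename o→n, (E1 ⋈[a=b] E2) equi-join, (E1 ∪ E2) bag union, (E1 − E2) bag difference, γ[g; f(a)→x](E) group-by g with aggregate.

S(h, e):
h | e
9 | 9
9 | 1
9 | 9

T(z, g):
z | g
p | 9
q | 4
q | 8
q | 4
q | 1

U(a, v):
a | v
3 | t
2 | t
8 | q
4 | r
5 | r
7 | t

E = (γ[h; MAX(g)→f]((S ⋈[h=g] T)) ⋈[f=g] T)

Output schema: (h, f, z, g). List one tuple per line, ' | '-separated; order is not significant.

Subexpression sizes:
  S → 3
  T → 5
  (S ⋈[h=g] T) → 3
  γ[h; MAX(g)→f]((S ⋈[h=g] T)) → 1
  T → 5
  (γ[h; MAX(g)→f]((S ⋈[h=g] T)) ⋈[f=g] T) → 1

== RESULT ==
h | f | z | g
9 | 9 | p | 9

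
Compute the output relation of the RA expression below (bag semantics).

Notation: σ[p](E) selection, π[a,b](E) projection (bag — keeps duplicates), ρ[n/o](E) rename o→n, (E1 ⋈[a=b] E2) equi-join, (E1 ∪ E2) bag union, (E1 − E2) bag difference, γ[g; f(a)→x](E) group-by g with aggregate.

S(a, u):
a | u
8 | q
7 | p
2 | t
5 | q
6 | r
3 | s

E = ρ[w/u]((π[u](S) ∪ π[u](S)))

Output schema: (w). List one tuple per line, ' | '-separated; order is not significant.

Subexpression sizes:
  S → 6
  π[u](S) → 6
  S → 6
  π[u](S) → 6
  (π[u](S) ∪ π[u](S)) → 12
  ρ[w/u]((π[u](S) ∪ π[u](S))) → 12

== RESULT ==
w
p
p
q
q
q
q
r
r
s
s
t
t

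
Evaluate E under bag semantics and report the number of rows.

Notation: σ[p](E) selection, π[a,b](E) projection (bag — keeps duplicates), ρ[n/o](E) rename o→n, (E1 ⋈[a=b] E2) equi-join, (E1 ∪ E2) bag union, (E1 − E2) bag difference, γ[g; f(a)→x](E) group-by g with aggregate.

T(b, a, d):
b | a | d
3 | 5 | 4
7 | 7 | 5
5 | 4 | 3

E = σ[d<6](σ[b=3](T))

Subexpression sizes:
  T → 3
  σ[b=3](T) → 1
  σ[d<6](σ[b=3](T)) → 1

|E| = 1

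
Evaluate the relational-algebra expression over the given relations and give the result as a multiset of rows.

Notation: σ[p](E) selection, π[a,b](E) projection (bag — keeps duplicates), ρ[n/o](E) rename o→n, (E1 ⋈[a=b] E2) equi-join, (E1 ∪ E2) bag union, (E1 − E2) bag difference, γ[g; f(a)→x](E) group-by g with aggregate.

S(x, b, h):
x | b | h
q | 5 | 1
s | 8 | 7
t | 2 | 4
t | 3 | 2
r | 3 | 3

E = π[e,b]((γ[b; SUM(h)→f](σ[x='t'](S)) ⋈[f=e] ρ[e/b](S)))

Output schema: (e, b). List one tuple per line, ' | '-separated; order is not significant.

Subexpression sizes:
  S → 5
  σ[x='t'](S) → 2
  γ[b; SUM(h)→f](σ[x='t'](S)) → 2
  S → 5
  ρ[e/b](S) → 5
  (γ[b; SUM(h)→f](σ[x='t'](S)) ⋈[f=e] ρ[e/b](S)) → 1
  π[e,b]((γ[b; SUM(h)→f](σ[x='t'](S)) ⋈[f=e] ρ[e/b](S))) → 1

== RESULT ==
e | b
2 | 3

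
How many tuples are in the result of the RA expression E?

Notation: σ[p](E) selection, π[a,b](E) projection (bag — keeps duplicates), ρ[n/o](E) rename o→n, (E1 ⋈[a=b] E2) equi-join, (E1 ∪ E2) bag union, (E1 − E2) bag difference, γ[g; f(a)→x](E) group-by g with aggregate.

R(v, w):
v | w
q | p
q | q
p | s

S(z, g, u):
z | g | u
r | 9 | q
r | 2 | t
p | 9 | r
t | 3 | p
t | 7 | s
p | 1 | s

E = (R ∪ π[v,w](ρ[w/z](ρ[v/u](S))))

Per-node cardinality:
  R → 3
  S → 6
  ρ[v/u](S) → 6
  ρ[w/z](ρ[v/u](S)) → 6
  π[v,w](ρ[w/z](ρ[v/u](S))) → 6
  (R ∪ π[v,w](ρ[w/z](ρ[v/u](S)))) → 9

|E| = 9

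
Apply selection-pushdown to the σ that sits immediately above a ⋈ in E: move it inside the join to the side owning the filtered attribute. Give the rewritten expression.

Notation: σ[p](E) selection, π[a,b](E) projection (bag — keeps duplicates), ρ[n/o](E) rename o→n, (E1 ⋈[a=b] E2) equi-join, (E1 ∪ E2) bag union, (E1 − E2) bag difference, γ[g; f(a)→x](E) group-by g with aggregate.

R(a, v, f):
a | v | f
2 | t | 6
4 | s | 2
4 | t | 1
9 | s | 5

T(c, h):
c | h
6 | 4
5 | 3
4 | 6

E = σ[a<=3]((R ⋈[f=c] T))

σ filters on a, owned by the left side.
E' = (σ[a<=3](R) ⋈[f=c] T)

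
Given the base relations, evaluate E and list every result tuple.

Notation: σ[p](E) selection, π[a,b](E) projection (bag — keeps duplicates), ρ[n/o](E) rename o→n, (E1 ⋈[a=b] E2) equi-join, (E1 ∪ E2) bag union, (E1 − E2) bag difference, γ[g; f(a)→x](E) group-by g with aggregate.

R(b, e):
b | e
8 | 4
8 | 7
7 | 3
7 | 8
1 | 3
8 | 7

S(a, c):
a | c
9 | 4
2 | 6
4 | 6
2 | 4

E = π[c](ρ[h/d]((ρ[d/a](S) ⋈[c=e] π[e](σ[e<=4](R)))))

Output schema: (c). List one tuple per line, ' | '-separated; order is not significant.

Subexpression sizes:
  S → 4
  ρ[d/a](S) → 4
  R → 6
  σ[e<=4](R) → 3
  π[e](σ[e<=4](R)) → 3
  (ρ[d/a](S) ⋈[c=e] π[e](σ[e<=4](R))) → 2
  ρ[h/d]((ρ[d/a](S) ⋈[c=e] π[e](σ[e<=4](R)))) → 2
  π[c](ρ[h/d]((ρ[d/a](S) ⋈[c=e] π[e](σ[e<=4](R))))) → 2

== RESULT ==
c
4
4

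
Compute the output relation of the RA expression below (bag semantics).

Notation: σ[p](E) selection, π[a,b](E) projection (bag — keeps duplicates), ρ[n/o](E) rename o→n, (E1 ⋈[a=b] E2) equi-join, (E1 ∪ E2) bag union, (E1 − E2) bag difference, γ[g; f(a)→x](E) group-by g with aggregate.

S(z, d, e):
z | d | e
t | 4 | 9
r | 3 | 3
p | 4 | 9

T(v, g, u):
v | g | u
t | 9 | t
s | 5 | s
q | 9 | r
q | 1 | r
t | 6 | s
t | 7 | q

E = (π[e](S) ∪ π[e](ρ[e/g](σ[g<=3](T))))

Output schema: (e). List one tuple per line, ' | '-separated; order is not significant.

Per-node cardinality:
  S → 3
  π[e](S) → 3
  T → 6
  σ[g<=3](T) → 1
  ρ[e/g](σ[g<=3](T)) → 1
  π[e](ρ[e/g](σ[g<=3](T))) → 1
  (π[e](S) ∪ π[e](ρ[e/g](σ[g<=3](T)))) → 4

== RESULT ==
e
1
3
9
9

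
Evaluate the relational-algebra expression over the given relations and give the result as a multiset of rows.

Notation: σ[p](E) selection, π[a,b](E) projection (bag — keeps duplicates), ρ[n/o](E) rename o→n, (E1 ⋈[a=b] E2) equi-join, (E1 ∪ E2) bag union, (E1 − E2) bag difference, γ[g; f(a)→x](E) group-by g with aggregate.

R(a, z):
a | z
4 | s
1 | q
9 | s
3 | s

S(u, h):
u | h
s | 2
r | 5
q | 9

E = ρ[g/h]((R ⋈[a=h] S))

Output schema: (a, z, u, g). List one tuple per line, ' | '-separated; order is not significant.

Row counts bottom-up:
  R → 4
  S → 3
  (R ⋈[a=h] S) → 1
  ρ[g/h]((R ⋈[a=h] S)) → 1

== RESULT ==
a | z | u | g
9 | s | q | 9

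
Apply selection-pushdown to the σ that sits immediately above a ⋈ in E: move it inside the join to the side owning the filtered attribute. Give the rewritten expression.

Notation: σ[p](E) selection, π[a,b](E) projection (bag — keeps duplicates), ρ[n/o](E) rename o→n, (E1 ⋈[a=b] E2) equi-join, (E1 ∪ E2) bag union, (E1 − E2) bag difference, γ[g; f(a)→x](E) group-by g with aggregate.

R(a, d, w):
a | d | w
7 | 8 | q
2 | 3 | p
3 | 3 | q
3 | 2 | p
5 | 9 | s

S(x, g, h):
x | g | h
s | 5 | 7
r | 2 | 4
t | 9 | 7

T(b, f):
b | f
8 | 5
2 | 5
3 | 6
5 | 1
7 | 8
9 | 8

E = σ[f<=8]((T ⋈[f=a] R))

σ filters on f, owned by the left side.
E' = (σ[f<=8](T) ⋈[f=a] R)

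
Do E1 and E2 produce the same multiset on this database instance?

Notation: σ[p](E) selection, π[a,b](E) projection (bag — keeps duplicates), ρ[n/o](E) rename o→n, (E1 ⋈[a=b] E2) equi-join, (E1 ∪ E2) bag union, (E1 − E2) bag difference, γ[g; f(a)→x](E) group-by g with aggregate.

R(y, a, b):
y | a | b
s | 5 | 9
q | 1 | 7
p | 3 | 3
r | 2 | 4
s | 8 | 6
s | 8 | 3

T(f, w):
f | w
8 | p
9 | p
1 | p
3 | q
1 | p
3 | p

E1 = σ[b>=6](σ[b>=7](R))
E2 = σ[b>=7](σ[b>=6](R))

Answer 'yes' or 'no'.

E1 stepwise |·|:
  R → 6
  σ[b>=7](R) → 2
  σ[b>=6](σ[b>=7](R)) → 2
E2 stepwise |·|:
  R → 6
  σ[b>=6](R) → 3
  σ[b>=7](σ[b>=6](R)) → 2

E1 and E2 produce the same multiset:
y | a | b
q | 1 | 7
s | 5 | 9

yes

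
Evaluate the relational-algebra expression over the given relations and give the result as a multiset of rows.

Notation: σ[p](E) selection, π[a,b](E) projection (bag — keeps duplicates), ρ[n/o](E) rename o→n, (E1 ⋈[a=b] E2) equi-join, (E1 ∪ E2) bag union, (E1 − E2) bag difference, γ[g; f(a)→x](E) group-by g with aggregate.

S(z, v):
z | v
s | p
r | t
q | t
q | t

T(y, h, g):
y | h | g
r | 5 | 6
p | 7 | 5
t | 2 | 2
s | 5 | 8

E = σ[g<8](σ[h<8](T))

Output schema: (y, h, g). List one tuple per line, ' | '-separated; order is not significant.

Stepwise |·|:
  T → 4
  σ[h<8](T) → 4
  σ[g<8](σ[h<8](T)) → 3

== RESULT ==
y | h | g
p | 7 | 5
r | 5 | 6
t | 2 | 2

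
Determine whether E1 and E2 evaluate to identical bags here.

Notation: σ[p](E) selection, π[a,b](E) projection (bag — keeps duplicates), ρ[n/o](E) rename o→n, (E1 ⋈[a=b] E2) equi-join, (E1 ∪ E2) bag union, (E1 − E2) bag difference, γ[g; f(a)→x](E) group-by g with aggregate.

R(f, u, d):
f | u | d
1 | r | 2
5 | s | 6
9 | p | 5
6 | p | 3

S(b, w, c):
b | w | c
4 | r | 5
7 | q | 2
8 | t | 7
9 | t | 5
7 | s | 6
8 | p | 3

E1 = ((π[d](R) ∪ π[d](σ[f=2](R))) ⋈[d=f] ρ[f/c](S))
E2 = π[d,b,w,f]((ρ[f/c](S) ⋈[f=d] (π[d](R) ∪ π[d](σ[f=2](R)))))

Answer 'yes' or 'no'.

E1 row counts bottom-up:
  R → 4
  π[d](R) → 4
  R → 4
  σ[f=2](R) → 0
  π[d](σ[f=2](R)) → 0
  (π[d](R) ∪ π[d](σ[f=2](R))) → 4
  S → 6
  ρ[f/c](S) → 6
  ((π[d](R) ∪ π[d](σ[f=2](R))) ⋈[d=f] ρ[f/c](S)) → 5
E2 row counts bottom-up:
  S → 6
  ρ[f/c](S) → 6
  R → 4
  π[d](R) → 4
  R → 4
  σ[f=2](R) → 0
  π[d](σ[f=2](R)) → 0
  (π[d](R) ∪ π[d](σ[f=2](R))) → 4
  (ρ[f/c](S) ⋈[f=d] (π[d](R) ∪ π[d](σ[f=2](R)))) → 5
  π[d,b,w,f]((ρ[f/c](S) ⋈[f=d] (π[d](R) ∪ π[d](σ[f=2](R))))) → 5

E1 and E2 produce the same multiset:
d | b | w | f
2 | 7 | q | 2
3 | 8 | p | 3
5 | 4 | r | 5
5 | 9 | t | 5
6 | 7 | s | 6

yes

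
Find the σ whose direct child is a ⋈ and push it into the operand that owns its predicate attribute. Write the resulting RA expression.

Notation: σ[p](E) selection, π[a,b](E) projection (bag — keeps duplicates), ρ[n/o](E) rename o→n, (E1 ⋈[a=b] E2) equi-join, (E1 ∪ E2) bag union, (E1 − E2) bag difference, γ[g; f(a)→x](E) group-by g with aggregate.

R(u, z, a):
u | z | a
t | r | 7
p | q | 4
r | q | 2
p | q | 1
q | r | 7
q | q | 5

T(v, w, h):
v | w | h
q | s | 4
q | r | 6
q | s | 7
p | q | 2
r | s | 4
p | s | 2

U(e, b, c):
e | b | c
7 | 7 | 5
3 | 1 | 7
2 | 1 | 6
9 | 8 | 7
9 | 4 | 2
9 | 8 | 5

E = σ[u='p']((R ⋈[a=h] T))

σ filters on u, owned by the left side.
E' = (σ[u='p'](R) ⋈[a=h] T)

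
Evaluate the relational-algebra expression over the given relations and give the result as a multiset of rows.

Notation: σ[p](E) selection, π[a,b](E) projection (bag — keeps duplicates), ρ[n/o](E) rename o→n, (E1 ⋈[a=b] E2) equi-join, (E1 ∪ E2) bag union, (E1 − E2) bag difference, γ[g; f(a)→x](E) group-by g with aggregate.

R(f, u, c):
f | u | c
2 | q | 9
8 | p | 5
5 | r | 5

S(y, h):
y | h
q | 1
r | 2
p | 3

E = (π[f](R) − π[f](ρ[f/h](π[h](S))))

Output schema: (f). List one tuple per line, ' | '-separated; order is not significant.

Subexpression sizes:
  R → 3
  π[f](R) → 3
  S → 3
  π[h](S) → 3
  ρ[f/h](π[h](S)) → 3
  π[f](ρ[f/h](π[h](S))) → 3
  (π[f](R) − π[f](ρ[f/h](π[h](S)))) → 2

== RESULT ==
f
5
8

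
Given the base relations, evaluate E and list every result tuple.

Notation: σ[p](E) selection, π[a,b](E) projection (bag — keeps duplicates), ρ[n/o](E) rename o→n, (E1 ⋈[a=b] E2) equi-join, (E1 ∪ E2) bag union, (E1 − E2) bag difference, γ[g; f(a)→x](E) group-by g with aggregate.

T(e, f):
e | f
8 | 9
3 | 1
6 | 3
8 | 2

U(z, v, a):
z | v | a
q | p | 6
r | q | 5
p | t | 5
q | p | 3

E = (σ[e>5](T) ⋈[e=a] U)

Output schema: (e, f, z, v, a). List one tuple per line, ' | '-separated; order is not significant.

Row counts bottom-up:
  T → 4
  σ[e>5](T) → 3
  U → 4
  (σ[e>5](T) ⋈[e=a] U) → 1

== RESULT ==
e | f | z | v | a
6 | 3 | q | p | 6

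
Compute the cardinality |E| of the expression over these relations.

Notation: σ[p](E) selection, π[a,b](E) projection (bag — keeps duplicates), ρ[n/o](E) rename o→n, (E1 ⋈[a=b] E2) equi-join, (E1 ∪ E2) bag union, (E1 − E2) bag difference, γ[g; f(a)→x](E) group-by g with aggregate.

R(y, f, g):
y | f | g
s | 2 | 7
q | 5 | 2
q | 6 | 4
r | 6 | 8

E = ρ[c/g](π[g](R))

Subexpression sizes:
  R → 4
  π[g](R) → 4
  ρ[c/g](π[g](R)) → 4

|E| = 4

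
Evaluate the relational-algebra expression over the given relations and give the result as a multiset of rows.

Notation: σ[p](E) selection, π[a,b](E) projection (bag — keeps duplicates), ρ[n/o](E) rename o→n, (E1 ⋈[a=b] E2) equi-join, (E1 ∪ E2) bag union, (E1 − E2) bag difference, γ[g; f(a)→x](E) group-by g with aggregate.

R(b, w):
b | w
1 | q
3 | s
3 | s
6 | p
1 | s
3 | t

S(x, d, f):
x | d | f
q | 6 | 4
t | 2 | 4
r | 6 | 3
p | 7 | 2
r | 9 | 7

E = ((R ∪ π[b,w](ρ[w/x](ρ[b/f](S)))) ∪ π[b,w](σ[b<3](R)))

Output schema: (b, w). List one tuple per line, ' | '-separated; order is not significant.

Stepwise |·|:
  R → 6
  S → 5
  ρ[b/f](S) → 5
  ρ[w/x](ρ[b/f](S)) → 5
  π[b,w](ρ[w/x](ρ[b/f](S))) → 5
  (R ∪ π[b,w](ρ[w/x](ρ[b/f](S)))) → 11
  R → 6
  σ[b<3](R) → 2
  π[b,w](σ[b<3](R)) → 2
  ((R ∪ π[b,w](ρ[w/x](ρ[b/f](S)))) ∪ π[b,w](σ[b<3](R))) → 13

== RESULT ==
b | w
1 | q
1 | q
1 | s
1 | s
2 | p
3 | r
3 | s
3 | s
3 | t
4 | q
4 | t
6 | p
7 | r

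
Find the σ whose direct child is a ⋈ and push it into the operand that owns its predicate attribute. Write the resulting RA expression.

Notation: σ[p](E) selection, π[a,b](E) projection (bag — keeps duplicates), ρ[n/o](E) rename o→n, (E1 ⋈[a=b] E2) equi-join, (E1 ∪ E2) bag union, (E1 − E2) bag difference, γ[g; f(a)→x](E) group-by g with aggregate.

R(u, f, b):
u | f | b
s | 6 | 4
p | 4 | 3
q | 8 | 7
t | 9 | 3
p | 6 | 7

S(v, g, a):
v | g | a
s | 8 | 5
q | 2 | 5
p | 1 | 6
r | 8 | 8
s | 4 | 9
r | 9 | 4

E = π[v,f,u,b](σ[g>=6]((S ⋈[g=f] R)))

σ filters on g, owned by the left side.
E' = π[v,f,u,b]((σ[g>=6](S) ⋈[g=f] R))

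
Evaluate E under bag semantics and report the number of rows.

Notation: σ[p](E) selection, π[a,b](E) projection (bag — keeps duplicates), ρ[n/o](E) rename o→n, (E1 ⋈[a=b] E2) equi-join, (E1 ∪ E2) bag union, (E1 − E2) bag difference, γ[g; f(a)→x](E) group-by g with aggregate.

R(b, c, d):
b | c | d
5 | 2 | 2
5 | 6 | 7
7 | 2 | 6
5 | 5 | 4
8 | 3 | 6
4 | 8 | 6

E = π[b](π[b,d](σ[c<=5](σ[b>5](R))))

Subexpression sizes:
  R → 6
  σ[b>5](R) → 2
  σ[c<=5](σ[b>5](R)) → 2
  π[b,d](σ[c<=5](σ[b>5](R))) → 2
  π[b](π[b,d](σ[c<=5](σ[b>5](R)))) → 2

|E| = 2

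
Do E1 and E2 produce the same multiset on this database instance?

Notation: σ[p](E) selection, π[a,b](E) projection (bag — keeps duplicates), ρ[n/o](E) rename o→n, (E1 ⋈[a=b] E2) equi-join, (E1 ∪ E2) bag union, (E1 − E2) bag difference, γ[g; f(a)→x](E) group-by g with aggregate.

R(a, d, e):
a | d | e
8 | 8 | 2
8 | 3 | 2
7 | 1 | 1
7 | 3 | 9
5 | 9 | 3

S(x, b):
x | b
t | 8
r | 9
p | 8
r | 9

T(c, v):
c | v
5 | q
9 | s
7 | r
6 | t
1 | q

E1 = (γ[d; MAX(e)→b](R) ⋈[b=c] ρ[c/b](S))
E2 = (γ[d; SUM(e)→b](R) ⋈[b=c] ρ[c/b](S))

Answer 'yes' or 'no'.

E1 row counts bottom-up:
  R → 5
  γ[d; MAX(e)→b](R) → 4
  S → 4
  ρ[c/b](S) → 4
  (γ[d; MAX(e)→b](R) ⋈[b=c] ρ[c/b](S)) → 2
E2 row counts bottom-up:
  R → 5
  γ[d; SUM(e)→b](R) → 4
  S → 4
  ρ[c/b](S) → 4
  (γ[d; SUM(e)→b](R) ⋈[b=c] ρ[c/b](S)) → 0

E1 result:
d | b | x | c
3 | 9 | r | 9
3 | 9 | r | 9
E2 result:
d | b | x | c
(0 rows)
Witness: (3, 9, 'r', 9) appears 2× in E1 but 0× in E2.

no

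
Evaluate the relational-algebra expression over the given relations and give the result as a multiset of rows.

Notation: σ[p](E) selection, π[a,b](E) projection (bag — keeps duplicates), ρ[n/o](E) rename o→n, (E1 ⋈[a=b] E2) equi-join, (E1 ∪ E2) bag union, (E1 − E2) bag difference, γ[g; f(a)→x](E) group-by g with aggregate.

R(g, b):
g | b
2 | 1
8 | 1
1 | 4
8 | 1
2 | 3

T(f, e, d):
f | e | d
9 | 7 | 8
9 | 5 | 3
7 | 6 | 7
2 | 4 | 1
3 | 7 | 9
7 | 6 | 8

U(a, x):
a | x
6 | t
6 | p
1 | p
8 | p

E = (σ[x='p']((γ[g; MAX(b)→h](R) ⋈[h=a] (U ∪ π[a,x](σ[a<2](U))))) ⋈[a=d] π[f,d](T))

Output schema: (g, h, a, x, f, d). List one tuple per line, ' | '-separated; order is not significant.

Per-node cardinality:
  R → 5
  γ[g; MAX(b)→h](R) → 3
  U → 4
  U → 4
  σ[a<2](U) → 1
  π[a,x](σ[a<2](U)) → 1
  (U ∪ π[a,x](σ[a<2](U))) → 5
  (γ[g; MAX(b)→h](R) ⋈[h=a] (U ∪ π[a,x](σ[a<2](U)))) → 2
  σ[x='p']((γ[g; MAX(b)→h](R) ⋈[h=a] (U ∪ π[a,x](σ[a<2](U))))) → 2
  T → 6
  π[f,d](T) → 6
  (σ[x='p']((γ[g; MAX(b)→h](R) ⋈[h=a] (U ∪ π[a,x](σ[a<2](U))))) ⋈[a=d] π[f,d](T)) → 2

== RESULT ==
g | h | a | x | f | d
8 | 1 | 1 | p | 2 | 1
8 | 1 | 1 | p | 2 | 1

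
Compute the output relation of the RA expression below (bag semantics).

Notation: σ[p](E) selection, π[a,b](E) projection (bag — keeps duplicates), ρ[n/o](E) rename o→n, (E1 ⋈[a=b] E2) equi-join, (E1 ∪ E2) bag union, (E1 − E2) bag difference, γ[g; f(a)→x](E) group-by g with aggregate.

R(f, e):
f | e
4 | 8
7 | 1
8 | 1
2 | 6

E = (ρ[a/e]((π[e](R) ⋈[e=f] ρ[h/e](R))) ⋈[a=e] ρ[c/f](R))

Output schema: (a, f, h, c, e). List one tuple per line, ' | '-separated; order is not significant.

Stepwise |·|:
  R → 4
  π[e](R) → 4
  R → 4
  ρ[h/e](R) → 4
  (π[e](R) ⋈[e=f] ρ[h/e](R)) → 1
  ρ[a/e]((π[e](R) ⋈[e=f] ρ[h/e](R))) → 1
  R → 4
  ρ[c/f](R) → 4
  (ρ[a/e]((π[e](R) ⋈[e=f] ρ[h/e](R))) ⋈[a=e] ρ[c/f](R)) → 1

== RESULT ==
a | f | h | c | e
8 | 8 | 1 | 4 | 8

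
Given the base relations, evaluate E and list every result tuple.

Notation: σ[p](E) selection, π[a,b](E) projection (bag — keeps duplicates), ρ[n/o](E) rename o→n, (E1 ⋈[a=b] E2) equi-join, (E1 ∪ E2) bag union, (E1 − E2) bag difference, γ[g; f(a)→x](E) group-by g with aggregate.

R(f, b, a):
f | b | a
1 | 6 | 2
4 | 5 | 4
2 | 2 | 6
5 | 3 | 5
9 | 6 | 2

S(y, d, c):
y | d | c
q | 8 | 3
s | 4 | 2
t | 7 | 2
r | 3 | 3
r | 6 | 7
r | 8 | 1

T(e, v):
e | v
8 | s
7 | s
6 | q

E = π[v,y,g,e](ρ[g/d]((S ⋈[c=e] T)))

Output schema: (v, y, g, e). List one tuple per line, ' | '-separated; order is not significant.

Row counts bottom-up:
  S → 6
  T → 3
  (S ⋈[c=e] T) → 1
  ρ[g/d]((S ⋈[c=e] T)) → 1
  π[v,y,g,e](ρ[g/d]((S ⋈[c=e] T))) → 1

== RESULT ==
v | y | g | e
s | r | 6 | 7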